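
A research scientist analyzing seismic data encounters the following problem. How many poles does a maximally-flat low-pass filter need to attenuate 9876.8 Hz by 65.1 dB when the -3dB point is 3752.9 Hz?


Butterworth filter order formula:
n = log10(10^(A/10) - 1) / (2 * log10(f_stop/f_pass))
10^(65.1/10) - 1 = 3235935.5693
f_stop/f_pass = 9876.8 / 3752.9 = 2.6318
n = 7.7454 -> ceil = 8

8


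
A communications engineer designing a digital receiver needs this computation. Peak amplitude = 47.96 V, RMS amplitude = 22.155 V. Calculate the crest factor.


Crest factor is the ratio of peak to RMS:
CF = V_peak / V_rms
   = 47.96 / 22.155
   = 2.1647

2.1647


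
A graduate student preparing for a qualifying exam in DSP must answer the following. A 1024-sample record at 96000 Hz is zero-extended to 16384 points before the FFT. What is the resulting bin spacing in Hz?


Frequency resolution after zero-padding:
N_padded = 1024 * 16 = 16384
df = fs / N_padded
   = 96000 / 16384
   = 5.8594 Hz

5.8594 Hz


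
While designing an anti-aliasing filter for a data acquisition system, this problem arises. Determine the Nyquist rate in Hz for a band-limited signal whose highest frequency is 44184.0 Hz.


The Nyquist rate is twice the maximum frequency component.
fs_min = 2 * fmax
      = 2 * 44184.0
      = 88368.0 Hz

88368.0


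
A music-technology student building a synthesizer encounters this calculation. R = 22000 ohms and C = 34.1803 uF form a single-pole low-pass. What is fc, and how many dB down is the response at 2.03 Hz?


Step 1 — cutoff frequency:
fc = 1 / (2*pi*R*C)
C = 34.1803 uF = 3.41803e-05 F
fc = 1 / (2*pi*22000*3.41803e-05)
   = 0.211652 Hz

Step 2 — magnitude at f = 2.03 Hz:
|H(f)| = 1 / sqrt(1 + (f/fc)^2)
f/fc = 2.03 / 0.211652 = 9.591216
|H| = 1 / sqrt(1 + 91.991424) = 0.1037
|H|_dB = 20*log10(0.1037) = -19.68 dB

fc = 0.211652 Hz; |H(2.03 Hz)| = -19.68 dB


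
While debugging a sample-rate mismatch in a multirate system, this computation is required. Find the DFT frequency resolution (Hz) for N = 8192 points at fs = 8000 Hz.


DFT frequency resolution:
df = fs / N
   = 8000 / 8192
   = 0.9766 Hz

0.9766 Hz


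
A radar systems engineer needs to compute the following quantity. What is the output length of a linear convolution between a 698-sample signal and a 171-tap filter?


Linear convolution output length:
L = N + M - 1
  = 698 + 171 - 1
  = 868 samples

868


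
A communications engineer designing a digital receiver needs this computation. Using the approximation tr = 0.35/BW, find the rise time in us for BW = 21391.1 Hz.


Rise time from bandwidth relationship:
tr = 0.35 / BW
   = 0.35 / 21391.1
   = 1.636194492e-05 s
   = 16.3619 us

16.3619 us


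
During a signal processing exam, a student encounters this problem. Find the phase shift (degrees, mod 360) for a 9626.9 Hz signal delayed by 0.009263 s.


Phase shift from frequency and time delay:
phi = 360 * f * t_delay
    = 360 * 9626.9 * 0.009263
    = 32102.63 degrees
    mod 360 = 62.63 degrees

62.63 degrees


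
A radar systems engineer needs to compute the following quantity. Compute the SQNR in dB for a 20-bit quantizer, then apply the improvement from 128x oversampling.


Step 1 — baseline SQNR at Nyquist:
SQNR_base = 6.02*N + 1.76
          = 6.02*20 + 1.76
          = 122.16 dB

Step 2 — oversampling processing gain:
G = 10*log10(OSR) = 10*log10(128) = 21.07 dB

Step 3 — total:
SQNR_total = 122.16 + 21.07 = 143.23 dB

Base SQNR = 122.16 dB; oversampled SQNR = 143.23 dB


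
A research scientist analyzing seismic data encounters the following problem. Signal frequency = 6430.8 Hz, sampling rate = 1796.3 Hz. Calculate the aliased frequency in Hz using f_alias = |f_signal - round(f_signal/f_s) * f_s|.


Compute the nearest integer multiple of fs to the signal:
n = round(6430.8 / 1796.3) = 4
f_alias = |6430.8 - 4 * 1796.3|
        = |6430.8 - 7185.2|
        = 754.4 Hz

754.4


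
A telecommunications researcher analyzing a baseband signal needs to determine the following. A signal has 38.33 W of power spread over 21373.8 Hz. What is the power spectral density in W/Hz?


Power spectral density:
PSD = P / BW
    = 38.33 / 21373.8
    = 0.00179332 W/Hz

0.00179332 W/Hz


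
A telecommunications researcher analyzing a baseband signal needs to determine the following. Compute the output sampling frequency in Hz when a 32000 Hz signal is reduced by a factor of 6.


Decimation reduces the sample rate:
fs_out = fs_in / M
       = 32000 / 6
       = 5333.3333 Hz

5333.3333 Hz


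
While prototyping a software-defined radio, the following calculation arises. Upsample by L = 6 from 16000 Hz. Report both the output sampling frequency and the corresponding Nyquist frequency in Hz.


Step 1 — output sample rate after interpolation by L:
fs_out = L * fs_in = 6 * 16000 = 96000 Hz

Step 2 — Nyquist frequency of the output stream:
f_Nyq = fs_out / 2 = 96000 / 2 = 48000.0 Hz

fs_out = 96000 Hz; f_Nyquist = 48000.0 Hz


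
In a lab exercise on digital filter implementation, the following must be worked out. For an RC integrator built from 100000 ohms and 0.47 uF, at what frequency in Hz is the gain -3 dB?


Cutoff frequency of a first-order RC filter:
fc = 1 / (2 * pi * R * C)
C = 0.47 uF = 4.7e-07 F
fc = 1 / (2 * pi * 100000 * 4.7e-07)
   = 1 / 0.29530970943744
   = 3.386275 Hz

3.386275 Hz


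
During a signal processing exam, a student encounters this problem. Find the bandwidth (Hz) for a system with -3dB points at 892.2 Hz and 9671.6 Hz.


Bandwidth is the difference of -3dB frequencies:
BW = f_high - f_low
   = 9671.6 - 892.2
   = 8779.4 Hz

8779.4 Hz


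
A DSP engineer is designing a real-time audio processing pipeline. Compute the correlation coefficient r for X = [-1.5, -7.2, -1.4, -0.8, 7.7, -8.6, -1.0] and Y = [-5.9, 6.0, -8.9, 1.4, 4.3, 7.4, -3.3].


Pearson correlation coefficient (population):
r = cov(X,Y) / (std(X) * std(Y))
Mean X = -1.8286, Mean Y = 0.1429
Cov(X,Y) = -6.915918
Std(X) = 4.892185, Std(Y) = 5.806119
r = -0.2435

-0.2435


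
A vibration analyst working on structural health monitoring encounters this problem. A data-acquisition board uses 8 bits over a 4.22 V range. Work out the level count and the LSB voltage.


Step 1 — number of quantization levels:
L = 2^N = 2^8 = 256

Step 2 — LSB step size:
delta = Vfs / L
      = 4.22 / 256
      = 0.01648437 V

Levels = 256; step size = 0.01648437 V


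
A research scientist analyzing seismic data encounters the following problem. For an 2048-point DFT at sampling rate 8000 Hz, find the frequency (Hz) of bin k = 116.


Frequency of DFT bin k:
f_k = k * fs / N
    = 116 * 8000 / 2048
    = 928000 / 2048
    = 453.125 Hz

453.125 Hz


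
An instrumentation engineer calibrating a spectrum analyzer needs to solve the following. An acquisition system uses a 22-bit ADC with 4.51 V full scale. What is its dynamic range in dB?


Dynamic range from full-scale to LSB:
V_min = V_max / 2^bits = 4.51 / 2^22
DR = 20 * log10(V_max / V_min)
   = 20 * log10(2^22)
   = 20 * 22 * log10(2)
   = 132.45 dB

132.45 dB


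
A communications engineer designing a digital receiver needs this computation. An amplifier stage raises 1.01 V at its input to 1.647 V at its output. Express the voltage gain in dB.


Voltage gain in dB:
G = 20 * log10(Vout / Vin)
  = 20 * log10(1.647 / 1.01)
  = 20 * log10(1.630693)
  = 20 * 0.212372
  = 4.25 dB

4.25 dB


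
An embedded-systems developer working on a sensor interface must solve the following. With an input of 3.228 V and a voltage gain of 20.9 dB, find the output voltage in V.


Output voltage from dB gain:
V_out = V_in * 10^(gain_dB / 20)
      = 3.228 * 10^(20.9 / 20)
      = 3.228 * 11.091748
      = 35.8042 V

35.8042 V


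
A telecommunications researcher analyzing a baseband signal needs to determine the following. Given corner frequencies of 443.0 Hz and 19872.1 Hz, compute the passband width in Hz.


Bandwidth is the difference of -3dB frequencies:
BW = f_high - f_low
   = 19872.1 - 443.0
   = 19429.1 Hz

19429.1 Hz


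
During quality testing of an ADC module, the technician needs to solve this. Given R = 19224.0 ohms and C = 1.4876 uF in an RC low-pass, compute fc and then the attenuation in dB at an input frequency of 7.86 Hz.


Step 1 — cutoff frequency:
fc = 1 / (2*pi*R*C)
C = 1.4876 uF = 1.4876e-06 F
fc = 1 / (2*pi*19224.0*1.4876e-06)
   = 5.56532 Hz

Step 2 — magnitude at f = 7.86 Hz:
|H(f)| = 1 / sqrt(1 + (f/fc)^2)
f/fc = 7.86 / 5.56532 = 1.412318
|H| = 1 / sqrt(1 + 1.994642) = 0.5778665
|H|_dB = 20*log10(0.5778665) = -4.76 dB

fc = 5.56532 Hz; |H(7.86 Hz)| = -4.76 dB


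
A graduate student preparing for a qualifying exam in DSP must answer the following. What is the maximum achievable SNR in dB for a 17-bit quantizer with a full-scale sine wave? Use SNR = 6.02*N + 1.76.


Theoretical SNR for a full-scale sinusoid:
SNR = 6.02 * N + 1.76
    = 6.02 * 17 + 1.76
    = 102.34 + 1.76
    = 104.1 dB

104.1 dB


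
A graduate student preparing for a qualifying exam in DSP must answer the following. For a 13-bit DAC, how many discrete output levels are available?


Number of quantization levels = 2^N
= 2^13
= 8192

8192


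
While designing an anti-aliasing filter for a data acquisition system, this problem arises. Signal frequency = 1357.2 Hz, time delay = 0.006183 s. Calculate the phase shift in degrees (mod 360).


Phase shift from frequency and time delay:
phi = 360 * f * t_delay
    = 360 * 1357.2 * 0.006183
    = 3020.96 degrees
    mod 360 = 140.96 degrees

140.96 degrees


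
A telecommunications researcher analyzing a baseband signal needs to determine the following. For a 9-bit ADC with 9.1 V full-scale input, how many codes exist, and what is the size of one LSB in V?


Step 1 — number of quantization levels:
L = 2^N = 2^9 = 512

Step 2 — LSB step size:
delta = Vfs / L
      = 9.1 / 512
      = 0.01777344 V

Levels = 512; step size = 0.01777344 V


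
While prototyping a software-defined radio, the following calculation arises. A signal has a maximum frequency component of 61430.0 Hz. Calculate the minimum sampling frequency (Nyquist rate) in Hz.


The Nyquist rate is twice the maximum frequency component.
fs_min = 2 * fmax
      = 2 * 61430.0
      = 122860.0 Hz

122860.0


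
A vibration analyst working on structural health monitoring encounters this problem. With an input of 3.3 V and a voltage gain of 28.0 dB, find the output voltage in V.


Output voltage from dB gain:
V_out = V_in * 10^(gain_dB / 20)
      = 3.3 * 10^(28.0 / 20)
      = 3.3 * 25.118864
      = 82.8923 V

82.8923 V


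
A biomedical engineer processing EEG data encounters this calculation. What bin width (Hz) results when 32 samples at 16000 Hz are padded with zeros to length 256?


Frequency resolution after zero-padding:
N_padded = 32 * 8 = 256
df = fs / N_padded
   = 16000 / 256
   = 62.5 Hz

62.5 Hz


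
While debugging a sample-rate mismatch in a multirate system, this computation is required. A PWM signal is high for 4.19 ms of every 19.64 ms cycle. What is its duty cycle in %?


Duty cycle as a percentage:
DC = (t_on / T) * 100
   = (4.19 / 19.64) * 100
   = 0.21334 * 100
   = 21.33 %

21.33 %


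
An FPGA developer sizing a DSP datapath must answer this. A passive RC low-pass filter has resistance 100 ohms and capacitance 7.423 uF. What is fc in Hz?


Cutoff frequency of a first-order RC filter:
fc = 1 / (2 * pi * R * C)
C = 7.423 uF = 7.423e-06 F
fc = 1 / (2 * pi * 100 * 7.423e-06)
   = 1 / 0.0046640084535194
   = 214.407845 Hz

214.407845 Hz


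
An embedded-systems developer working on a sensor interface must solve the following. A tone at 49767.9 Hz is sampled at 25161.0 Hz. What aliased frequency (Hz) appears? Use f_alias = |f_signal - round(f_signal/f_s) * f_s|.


Compute the nearest integer multiple of fs to the signal:
n = round(49767.9 / 25161.0) = 2
f_alias = |49767.9 - 2 * 25161.0|
        = |49767.9 - 50322.0|
        = 554.1 Hz

554.1


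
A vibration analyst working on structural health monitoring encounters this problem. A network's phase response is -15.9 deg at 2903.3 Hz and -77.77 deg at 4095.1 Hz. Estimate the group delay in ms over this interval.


Group delay from phase difference:
tau = -d(phi)/d(omega)
d(phi) = -61.87 deg = -1.079835 rad
d(omega) = 2*pi*(4095.1 - 2903.3) = 7488.3002 rad/s
tau = -(-1.079835) / 7488.3002
    = 0.1442 ms

0.1442 ms


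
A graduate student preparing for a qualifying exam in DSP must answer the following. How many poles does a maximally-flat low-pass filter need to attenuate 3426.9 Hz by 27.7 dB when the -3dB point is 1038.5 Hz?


Butterworth filter order formula:
n = log10(10^(A/10) - 1) / (2 * log10(f_stop/f_pass))
10^(27.7/10) - 1 = 587.8437
f_stop/f_pass = 3426.9 / 1038.5 = 3.2999
n = 2.6705 -> ceil = 3

3


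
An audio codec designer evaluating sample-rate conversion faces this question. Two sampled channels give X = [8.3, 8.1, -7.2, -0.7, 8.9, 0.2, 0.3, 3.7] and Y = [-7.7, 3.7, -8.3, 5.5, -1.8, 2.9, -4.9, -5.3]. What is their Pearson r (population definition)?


Pearson correlation coefficient (population):
r = cov(X,Y) / (std(X) * std(Y))
Mean X = 2.7, Mean Y = -1.9875
Cov(X,Y) = 3.5475
Std(X) = 5.262366, Std(Y) = 5.053078
r = 0.1334

0.1334


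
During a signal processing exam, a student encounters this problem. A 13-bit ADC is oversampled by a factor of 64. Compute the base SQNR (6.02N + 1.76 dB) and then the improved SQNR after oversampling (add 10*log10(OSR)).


Step 1 — baseline SQNR at Nyquist:
SQNR_base = 6.02*N + 1.76
          = 6.02*13 + 1.76
          = 80.02 dB

Step 2 — oversampling processing gain:
G = 10*log10(OSR) = 10*log10(64) = 18.06 dB

Step 3 — total:
SQNR_total = 80.02 + 18.06 = 98.08 dB

Base SQNR = 80.02 dB; oversampled SQNR = 98.08 dB


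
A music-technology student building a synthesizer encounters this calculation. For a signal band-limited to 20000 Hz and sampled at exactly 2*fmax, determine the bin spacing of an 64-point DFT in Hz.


Step 1 — Nyquist sampling rate:
fs = 2 * fmax = 2 * 20000 = 40000 Hz

Step 2 — DFT bin spacing:
df = fs / N = 40000 / 64 = 625.0 Hz

625.0 Hz


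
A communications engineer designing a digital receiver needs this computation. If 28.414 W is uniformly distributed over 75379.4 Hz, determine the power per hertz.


Power spectral density:
PSD = P / BW
    = 28.414 / 75379.4
    = 0.00037695 W/Hz

0.00037695 W/Hz


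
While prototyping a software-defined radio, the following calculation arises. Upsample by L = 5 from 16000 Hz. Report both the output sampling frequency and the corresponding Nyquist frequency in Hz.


Step 1 — output sample rate after interpolation by L:
fs_out = L * fs_in = 5 * 16000 = 80000 Hz

Step 2 — Nyquist frequency of the output stream:
f_Nyq = fs_out / 2 = 80000 / 2 = 40000.0 Hz

fs_out = 80000 Hz; f_Nyquist = 40000.0 Hz


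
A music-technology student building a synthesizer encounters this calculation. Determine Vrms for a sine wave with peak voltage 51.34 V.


RMS voltage for a sinusoidal waveform:
V_rms = V_peak / sqrt(2)
      = 51.34 / 1.414214
      = 36.303 V

36.303 V


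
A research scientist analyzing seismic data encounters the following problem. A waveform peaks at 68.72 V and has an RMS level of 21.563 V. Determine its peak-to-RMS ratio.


Crest factor is the ratio of peak to RMS:
CF = V_peak / V_rms
   = 68.72 / 21.563
   = 3.1869

3.1869


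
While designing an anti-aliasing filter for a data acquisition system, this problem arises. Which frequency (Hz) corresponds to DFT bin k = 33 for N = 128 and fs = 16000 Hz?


Frequency of DFT bin k:
f_k = k * fs / N
    = 33 * 16000 / 128
    = 528000 / 128
    = 4125.0 Hz

4125.0 Hz


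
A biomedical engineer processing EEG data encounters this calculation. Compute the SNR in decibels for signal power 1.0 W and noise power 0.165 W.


SNR in decibels:
SNR = 10 * log10(Ps / Pn)
    = 10 * log10(1.0 / 0.165)
    = 10 * log10(6.0606)
    = 10 * 0.7825
    = 7.83 dB

7.83 dB


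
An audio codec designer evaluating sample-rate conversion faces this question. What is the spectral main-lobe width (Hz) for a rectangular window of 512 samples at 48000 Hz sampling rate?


Main lobe width for a rectangular window:
Width = 2 * fs / N
      = 2 * 48000 / 512
      = 96000 / 512
      = 187.5 Hz

187.5 Hz


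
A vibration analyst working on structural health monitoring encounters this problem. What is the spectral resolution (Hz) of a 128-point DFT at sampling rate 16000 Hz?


DFT frequency resolution:
df = fs / N
   = 16000 / 128
   = 125.0 Hz

125.0 Hz


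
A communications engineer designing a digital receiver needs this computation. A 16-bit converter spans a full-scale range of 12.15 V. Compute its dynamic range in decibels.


Dynamic range from full-scale to LSB:
V_min = V_max / 2^bits = 12.15 / 2^16
DR = 20 * log10(V_max / V_min)
   = 20 * log10(2^16)
   = 20 * 16 * log10(2)
   = 96.33 dB

96.33 dB


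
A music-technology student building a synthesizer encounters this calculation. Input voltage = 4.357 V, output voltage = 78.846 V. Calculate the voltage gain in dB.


Voltage gain in dB:
G = 20 * log10(Vout / Vin)
  = 20 * log10(78.846 / 4.357)
  = 20 * log10(18.096397)
  = 20 * 1.257592
  = 25.15 dB

25.15 dB


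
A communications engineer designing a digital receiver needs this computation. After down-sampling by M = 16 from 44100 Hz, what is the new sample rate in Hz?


Decimation reduces the sample rate:
fs_out = fs_in / M
       = 44100 / 16
       = 2756.25 Hz

2756.25 Hz


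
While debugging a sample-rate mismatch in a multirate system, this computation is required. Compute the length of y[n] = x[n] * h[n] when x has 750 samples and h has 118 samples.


Linear convolution output length:
L = N + M - 1
  = 750 + 118 - 1
  = 867 samples

867


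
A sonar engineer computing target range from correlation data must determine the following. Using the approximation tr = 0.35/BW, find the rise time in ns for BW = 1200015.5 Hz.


Rise time from bandwidth relationship:
tr = 0.35 / BW
   = 0.35 / 1200015.5
   = 2.916628994e-07 s
   = 291.6629 ns

291.6629 ns


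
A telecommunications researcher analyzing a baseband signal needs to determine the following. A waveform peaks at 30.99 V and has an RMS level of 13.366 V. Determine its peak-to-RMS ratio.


Crest factor is the ratio of peak to RMS:
CF = V_peak / V_rms
   = 30.99 / 13.366
   = 2.3186

2.3186


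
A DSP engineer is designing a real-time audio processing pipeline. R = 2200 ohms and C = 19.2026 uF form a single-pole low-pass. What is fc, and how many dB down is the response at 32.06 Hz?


Step 1 — cutoff frequency:
fc = 1 / (2*pi*R*C)
C = 19.2026 uF = 1.92026e-05 F
fc = 1 / (2*pi*2200*1.92026e-05)
   = 3.76736 Hz

Step 2 — magnitude at f = 32.06 Hz:
|H(f)| = 1 / sqrt(1 + (f/fc)^2)
f/fc = 32.06 / 3.76736 = 8.509938
|H| = 1 / sqrt(1 + 72.419045) = 0.1167067
|H|_dB = 20*log10(0.1167067) = -18.66 dB

fc = 3.76736 Hz; |H(32.06 Hz)| = -18.66 dB


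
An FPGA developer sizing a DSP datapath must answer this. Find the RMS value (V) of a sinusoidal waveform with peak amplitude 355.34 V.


RMS voltage for a sinusoidal waveform:
V_rms = V_peak / sqrt(2)
      = 355.34 / 1.414214
      = 251.263 V

251.263 V


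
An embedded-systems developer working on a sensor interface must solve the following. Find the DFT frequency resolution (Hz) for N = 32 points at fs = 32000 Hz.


DFT frequency resolution:
df = fs / N
   = 32000 / 32
   = 1000.0 Hz

1000.0 Hz


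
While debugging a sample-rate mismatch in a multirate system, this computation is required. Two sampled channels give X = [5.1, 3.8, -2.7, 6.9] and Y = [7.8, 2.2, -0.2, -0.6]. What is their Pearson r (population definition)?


Pearson correlation coefficient (population):
r = cov(X,Y) / (std(X) * std(Y))
Mean X = 3.275, Mean Y = 2.3
Cov(X,Y) = 3.6025
Std(X) = 3.621032, Std(Y) = 3.351119
r = 0.2969

0.2969


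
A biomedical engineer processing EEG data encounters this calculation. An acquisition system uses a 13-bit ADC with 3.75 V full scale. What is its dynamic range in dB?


Dynamic range from full-scale to LSB:
V_min = V_max / 2^bits = 3.75 / 2^13
DR = 20 * log10(V_max / V_min)
   = 20 * log10(2^13)
   = 20 * 13 * log10(2)
   = 78.27 dB

78.27 dB


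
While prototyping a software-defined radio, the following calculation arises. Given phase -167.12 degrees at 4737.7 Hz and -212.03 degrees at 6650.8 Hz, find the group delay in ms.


Group delay from phase difference:
tau = -d(phi)/d(omega)
d(phi) = -44.91 deg = -0.783827 rad
d(omega) = 2*pi*(6650.8 - 4737.7) = 12020.3618 rad/s
tau = -(-0.783827) / 12020.3618
    = 0.0652 ms

0.0652 ms


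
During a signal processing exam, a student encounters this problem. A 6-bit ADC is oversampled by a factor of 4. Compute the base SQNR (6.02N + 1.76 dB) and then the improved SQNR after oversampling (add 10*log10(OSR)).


Step 1 — baseline SQNR at Nyquist:
SQNR_base = 6.02*N + 1.76
          = 6.02*6 + 1.76
          = 37.88 dB

Step 2 — oversampling processing gain:
G = 10*log10(OSR) = 10*log10(4) = 6.02 dB

Step 3 — total:
SQNR_total = 37.88 + 6.02 = 43.9 dB

Base SQNR = 37.88 dB; oversampled SQNR = 43.9 dB


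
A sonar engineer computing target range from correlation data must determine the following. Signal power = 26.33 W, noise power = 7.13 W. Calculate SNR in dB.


SNR in decibels:
SNR = 10 * log10(Ps / Pn)
    = 10 * log10(26.33 / 7.13)
    = 10 * log10(3.6928)
    = 10 * 0.5674
    = 5.67 dB

5.67 dB


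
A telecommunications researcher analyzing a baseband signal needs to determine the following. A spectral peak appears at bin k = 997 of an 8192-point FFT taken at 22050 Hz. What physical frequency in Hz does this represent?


Frequency of DFT bin k:
f_k = k * fs / N
    = 997 * 22050 / 8192
    = 21983850 / 8192
    = 2683.575 Hz

2683.575 Hz


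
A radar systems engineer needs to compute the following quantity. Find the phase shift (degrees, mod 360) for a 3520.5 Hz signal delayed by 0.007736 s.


Phase shift from frequency and time delay:
phi = 360 * f * t_delay
    = 360 * 3520.5 * 0.007736
    = 9804.45 degrees
    mod 360 = 84.45 degrees

84.45 degrees


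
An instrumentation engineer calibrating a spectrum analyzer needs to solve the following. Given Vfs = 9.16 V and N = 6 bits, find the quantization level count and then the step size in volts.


Step 1 — number of quantization levels:
L = 2^N = 2^6 = 64

Step 2 — LSB step size:
delta = Vfs / L
      = 9.16 / 64
      = 0.143125 V

Levels = 64; step size = 0.143125 V


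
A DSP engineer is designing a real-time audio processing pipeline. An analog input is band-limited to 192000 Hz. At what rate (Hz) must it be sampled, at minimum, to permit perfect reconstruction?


The Nyquist rate is twice the maximum frequency component.
fs_min = 2 * fmax
      = 2 * 192000
      = 384000 Hz

384000


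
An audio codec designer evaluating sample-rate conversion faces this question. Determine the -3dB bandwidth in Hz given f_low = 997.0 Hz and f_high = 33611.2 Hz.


Bandwidth is the difference of -3dB frequencies:
BW = f_high - f_low
   = 33611.2 - 997.0
   = 32614.2 Hz

32614.2 Hz


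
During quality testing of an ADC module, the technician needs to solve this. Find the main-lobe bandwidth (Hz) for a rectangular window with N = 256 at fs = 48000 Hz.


Main lobe width for a rectangular window:
Width = 2 * fs / N
      = 2 * 48000 / 256
      = 96000 / 256
      = 375.0 Hz

375.0 Hz


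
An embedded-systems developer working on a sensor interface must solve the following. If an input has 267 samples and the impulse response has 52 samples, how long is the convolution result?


Linear convolution output length:
L = N + M - 1
  = 267 + 52 - 1
  = 318 samples

318


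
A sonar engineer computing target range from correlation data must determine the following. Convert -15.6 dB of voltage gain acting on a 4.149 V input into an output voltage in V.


Output voltage from dB gain:
V_out = V_in * 10^(gain_dB / 20)
      = 4.149 * 10^(-15.6 / 20)
      = 4.149 * 0.165959
      = 0.6886 V

0.6886 V


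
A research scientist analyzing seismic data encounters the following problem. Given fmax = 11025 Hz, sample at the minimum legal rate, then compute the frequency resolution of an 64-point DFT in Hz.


Step 1 — Nyquist sampling rate:
fs = 2 * fmax = 2 * 11025 = 22050 Hz

Step 2 — DFT bin spacing:
df = fs / N = 22050 / 64 = 344.5312 Hz

344.5312 Hz


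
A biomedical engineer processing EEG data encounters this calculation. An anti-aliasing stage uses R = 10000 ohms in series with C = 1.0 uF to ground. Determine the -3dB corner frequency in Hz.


Cutoff frequency of a first-order RC filter:
fc = 1 / (2 * pi * R * C)
C = 1.0 uF = 1e-06 F
fc = 1 / (2 * pi * 10000 * 1e-06)
   = 1 / 0.062831853071796
   = 15.915494 Hz

15.915494 Hz


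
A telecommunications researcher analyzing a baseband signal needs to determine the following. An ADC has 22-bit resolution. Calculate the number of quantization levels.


Number of quantization levels = 2^N
= 2^22
= 4194304

4194304


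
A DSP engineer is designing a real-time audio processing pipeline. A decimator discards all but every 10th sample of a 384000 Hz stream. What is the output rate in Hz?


Decimation reduces the sample rate:
fs_out = fs_in / M
       = 384000 / 10
       = 38400.0 Hz

38400.0 Hz


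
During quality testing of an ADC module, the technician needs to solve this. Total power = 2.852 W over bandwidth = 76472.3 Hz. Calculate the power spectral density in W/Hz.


Power spectral density:
PSD = P / BW
    = 2.852 / 76472.3
    = 3.729e-05 W/Hz

3.729e-05 W/Hz


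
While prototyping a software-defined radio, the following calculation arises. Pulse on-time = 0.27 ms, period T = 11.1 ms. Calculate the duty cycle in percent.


Duty cycle as a percentage:
DC = (t_on / T) * 100
   = (0.27 / 11.1) * 100
   = 0.024324 * 100
   = 2.43 %

2.43 %


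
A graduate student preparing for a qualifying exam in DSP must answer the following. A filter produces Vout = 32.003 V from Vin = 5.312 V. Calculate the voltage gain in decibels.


Voltage gain in dB:
G = 20 * log10(Vout / Vin)
  = 20 * log10(32.003 / 5.312)
  = 20 * log10(6.024661)
  = 20 * 0.779933
  = 15.6 dB

15.6 dB


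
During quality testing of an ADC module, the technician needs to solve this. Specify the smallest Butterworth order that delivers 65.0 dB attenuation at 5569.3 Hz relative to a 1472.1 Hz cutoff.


Butterworth filter order formula:
n = log10(10^(A/10) - 1) / (2 * log10(f_stop/f_pass))
10^(65.0/10) - 1 = 3162276.6602
f_stop/f_pass = 5569.3 / 1472.1 = 3.7832
n = 5.6242 -> ceil = 6

6


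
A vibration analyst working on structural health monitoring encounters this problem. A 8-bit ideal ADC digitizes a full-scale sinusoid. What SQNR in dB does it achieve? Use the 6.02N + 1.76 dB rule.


Theoretical SNR for a full-scale sinusoid:
SNR = 6.02 * N + 1.76
    = 6.02 * 8 + 1.76
    = 48.16 + 1.76
    = 49.92 dB

49.92 dB


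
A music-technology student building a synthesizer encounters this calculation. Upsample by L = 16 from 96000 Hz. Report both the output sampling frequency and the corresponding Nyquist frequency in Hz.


Step 1 — output sample rate after interpolation by L:
fs_out = L * fs_in = 16 * 96000 = 1536000 Hz

Step 2 — Nyquist frequency of the output stream:
f_Nyq = fs_out / 2 = 1536000 / 2 = 768000.0 Hz

fs_out = 1536000 Hz; f_Nyquist = 768000.0 Hz


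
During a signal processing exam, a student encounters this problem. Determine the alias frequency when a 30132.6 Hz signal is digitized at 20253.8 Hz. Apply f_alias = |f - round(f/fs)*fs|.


Compute the nearest integer multiple of fs to the signal:
n = round(30132.6 / 20253.8) = 1
f_alias = |30132.6 - 1 * 20253.8|
        = |30132.6 - 20253.8|
        = 9878.8 Hz

9878.8


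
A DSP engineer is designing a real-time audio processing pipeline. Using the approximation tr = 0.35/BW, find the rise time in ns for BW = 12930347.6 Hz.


Rise time from bandwidth relationship:
tr = 0.35 / BW
   = 0.35 / 12930347.6
   = 2.70681045e-08 s
   = 27.0681 ns

27.0681 ns


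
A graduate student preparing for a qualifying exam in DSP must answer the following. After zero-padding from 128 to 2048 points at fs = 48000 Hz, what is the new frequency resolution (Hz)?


Frequency resolution after zero-padding:
N_padded = 128 * 16 = 2048
df = fs / N_padded
   = 48000 / 2048
   = 23.4375 Hz

23.4375 Hz


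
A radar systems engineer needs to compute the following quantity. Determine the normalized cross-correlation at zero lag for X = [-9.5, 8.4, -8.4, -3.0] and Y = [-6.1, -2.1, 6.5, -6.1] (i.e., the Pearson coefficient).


Pearson correlation coefficient (population):
r = cov(X,Y) / (std(X) * std(Y))
Mean X = -3.125, Mean Y = -1.95
Cov(X,Y) = -5.09125
Std(X) = 7.094144, Std(Y) = 5.144657
r = -0.1395

-0.1395


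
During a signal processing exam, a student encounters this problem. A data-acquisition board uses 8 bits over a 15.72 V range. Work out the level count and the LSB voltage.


Step 1 — number of quantization levels:
L = 2^N = 2^8 = 256

Step 2 — LSB step size:
delta = Vfs / L
      = 15.72 / 256
      = 0.06140625 V

Levels = 256; step size = 0.06140625 V


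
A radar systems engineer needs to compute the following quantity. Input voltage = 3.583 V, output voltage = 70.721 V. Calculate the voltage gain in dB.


Voltage gain in dB:
G = 20 * log10(Vout / Vin)
  = 20 * log10(70.721 / 3.583)
  = 20 * log10(19.737929)
  = 20 * 1.295302
  = 25.91 dB

25.91 dB


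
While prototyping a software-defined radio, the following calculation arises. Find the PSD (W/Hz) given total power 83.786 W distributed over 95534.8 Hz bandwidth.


Power spectral density:
PSD = P / BW
    = 83.786 / 95534.8
    = 0.00087702 W/Hz

0.00087702 W/Hz


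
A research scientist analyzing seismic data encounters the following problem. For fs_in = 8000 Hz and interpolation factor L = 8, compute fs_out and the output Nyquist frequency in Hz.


Step 1 — output sample rate after interpolation by L:
fs_out = L * fs_in = 8 * 8000 = 64000 Hz

Step 2 — Nyquist frequency of the output stream:
f_Nyq = fs_out / 2 = 64000 / 2 = 32000.0 Hz

fs_out = 64000 Hz; f_Nyquist = 32000.0 Hz


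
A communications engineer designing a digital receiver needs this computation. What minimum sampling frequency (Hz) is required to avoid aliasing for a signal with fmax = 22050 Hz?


The Nyquist rate is twice the maximum frequency component.
fs_min = 2 * fmax
      = 2 * 22050
      = 44100 Hz

44100


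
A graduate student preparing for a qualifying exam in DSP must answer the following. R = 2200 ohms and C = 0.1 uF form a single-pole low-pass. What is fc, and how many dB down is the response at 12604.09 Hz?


Step 1 — cutoff frequency:
fc = 1 / (2*pi*R*C)
C = 0.1 uF = 1e-07 F
fc = 1 / (2*pi*2200*1e-07)
   = 723.432 Hz

Step 2 — magnitude at f = 12604.09 Hz:
|H(f)| = 1 / sqrt(1 + (f/fc)^2)
f/fc = 12604.09 / 723.432 = 17.422633
|H| = 1 / sqrt(1 + 303.548141) = 0.0573023
|H|_dB = 20*log10(0.0573023) = -24.84 dB

fc = 723.432 Hz; |H(12604.09 Hz)| = -24.84 dB


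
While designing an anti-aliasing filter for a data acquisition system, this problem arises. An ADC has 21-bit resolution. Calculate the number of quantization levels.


Number of quantization levels = 2^N
= 2^21
= 2097152

2097152


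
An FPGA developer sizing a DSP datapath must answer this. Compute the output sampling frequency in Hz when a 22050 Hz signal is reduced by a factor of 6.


Decimation reduces the sample rate:
fs_out = fs_in / M
       = 22050 / 6
       = 3675.0 Hz

3675.0 Hz


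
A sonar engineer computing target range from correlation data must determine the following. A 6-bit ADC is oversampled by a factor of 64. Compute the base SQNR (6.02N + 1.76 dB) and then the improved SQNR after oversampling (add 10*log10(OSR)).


Step 1 — baseline SQNR at Nyquist:
SQNR_base = 6.02*N + 1.76
          = 6.02*6 + 1.76
          = 37.88 dB

Step 2 — oversampling processing gain:
G = 10*log10(OSR) = 10*log10(64) = 18.06 dB

Step 3 — total:
SQNR_total = 37.88 + 18.06 = 55.94 dB

Base SQNR = 37.88 dB; oversampled SQNR = 55.94 dB


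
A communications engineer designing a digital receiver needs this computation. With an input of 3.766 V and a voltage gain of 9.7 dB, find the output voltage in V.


Output voltage from dB gain:
V_out = V_in * 10^(gain_dB / 20)
      = 3.766 * 10^(9.7 / 20)
      = 3.766 * 3.054921
      = 11.5048 V

11.5048 V


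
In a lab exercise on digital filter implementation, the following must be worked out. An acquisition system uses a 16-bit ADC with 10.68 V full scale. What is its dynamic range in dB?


Dynamic range from full-scale to LSB:
V_min = V_max / 2^bits = 10.68 / 2^16
DR = 20 * log10(V_max / V_min)
   = 20 * log10(2^16)
   = 20 * 16 * log10(2)
   = 96.33 dB

96.33 dB


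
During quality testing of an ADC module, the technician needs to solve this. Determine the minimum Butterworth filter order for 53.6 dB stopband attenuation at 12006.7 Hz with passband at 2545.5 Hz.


Butterworth filter order formula:
n = log10(10^(A/10) - 1) / (2 * log10(f_stop/f_pass))
10^(53.6/10) - 1 = 229085.7653
f_stop/f_pass = 12006.7 / 2545.5 = 4.7168
n = 3.9783 -> ceil = 4

4


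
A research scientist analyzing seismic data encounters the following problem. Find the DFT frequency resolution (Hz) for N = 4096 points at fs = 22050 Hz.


DFT frequency resolution:
df = fs / N
   = 22050 / 4096
   = 5.3833 Hz

5.3833 Hz


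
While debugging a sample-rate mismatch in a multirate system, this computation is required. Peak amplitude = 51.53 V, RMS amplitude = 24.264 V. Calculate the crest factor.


Crest factor is the ratio of peak to RMS:
CF = V_peak / V_rms
   = 51.53 / 24.264
   = 2.1237

2.1237


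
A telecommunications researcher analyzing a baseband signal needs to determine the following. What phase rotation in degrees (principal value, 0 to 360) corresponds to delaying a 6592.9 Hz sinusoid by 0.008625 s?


Phase shift from frequency and time delay:
phi = 360 * f * t_delay
    = 360 * 6592.9 * 0.008625
    = 20470.95 degrees
    mod 360 = 310.95 degrees

310.95 degrees


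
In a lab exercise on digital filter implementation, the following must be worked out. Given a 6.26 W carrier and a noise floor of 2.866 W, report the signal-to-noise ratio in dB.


SNR in decibels:
SNR = 10 * log10(Ps / Pn)
    = 10 * log10(6.26 / 2.866)
    = 10 * log10(2.1842)
    = 10 * 0.3393
    = 3.39 dB

3.39 dB


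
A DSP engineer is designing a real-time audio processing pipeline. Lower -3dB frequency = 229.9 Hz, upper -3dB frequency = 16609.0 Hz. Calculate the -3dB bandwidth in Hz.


Bandwidth is the difference of -3dB frequencies:
BW = f_high - f_low
   = 16609.0 - 229.9
   = 16379.1 Hz

16379.1 Hz


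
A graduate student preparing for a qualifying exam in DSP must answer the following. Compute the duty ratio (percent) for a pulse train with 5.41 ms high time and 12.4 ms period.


Duty cycle as a percentage:
DC = (t_on / T) * 100
   = (5.41 / 12.4) * 100
   = 0.43629 * 100
   = 43.63 %

43.63 %


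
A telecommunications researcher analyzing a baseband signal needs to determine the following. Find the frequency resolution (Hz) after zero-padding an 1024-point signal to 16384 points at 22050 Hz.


Frequency resolution after zero-padding:
N_padded = 1024 * 16 = 16384
df = fs / N_padded
   = 22050 / 16384
   = 1.3458 Hz

1.3458 Hz


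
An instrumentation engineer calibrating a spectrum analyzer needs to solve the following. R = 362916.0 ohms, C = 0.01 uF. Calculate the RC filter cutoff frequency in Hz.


Cutoff frequency of a first-order RC filter:
fc = 1 / (2 * pi * R * C)
C = 0.01 uF = 1e-08 F
fc = 1 / (2 * pi * 362916.0 * 1e-08)
   = 1 / 0.022802684789404
   = 43.854485 Hz

43.854485 Hz


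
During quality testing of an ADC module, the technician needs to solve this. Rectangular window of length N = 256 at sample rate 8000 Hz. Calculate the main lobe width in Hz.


Main lobe width for a rectangular window:
Width = 2 * fs / N
      = 2 * 8000 / 256
      = 16000 / 256
      = 62.5 Hz

62.5 Hz


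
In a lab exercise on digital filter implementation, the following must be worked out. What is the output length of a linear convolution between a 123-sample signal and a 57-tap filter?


Linear convolution output length:
L = N + M - 1
  = 123 + 57 - 1
  = 179 samples

179


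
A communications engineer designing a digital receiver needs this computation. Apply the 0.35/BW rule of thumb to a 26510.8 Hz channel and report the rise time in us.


Rise time from bandwidth relationship:
tr = 0.35 / BW
   = 0.35 / 26510.8
   = 1.320216666e-05 s
   = 13.2022 us

13.2022 us


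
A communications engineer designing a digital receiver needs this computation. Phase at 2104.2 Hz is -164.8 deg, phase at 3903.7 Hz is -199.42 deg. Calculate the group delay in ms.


Group delay from phase difference:
tau = -d(phi)/d(omega)
d(phi) = -34.62 deg = -0.604233 rad
d(omega) = 2*pi*(3903.7 - 2104.2) = 11306.592 rad/s
tau = -(-0.604233) / 11306.592
    = 0.0534 ms

0.0534 ms


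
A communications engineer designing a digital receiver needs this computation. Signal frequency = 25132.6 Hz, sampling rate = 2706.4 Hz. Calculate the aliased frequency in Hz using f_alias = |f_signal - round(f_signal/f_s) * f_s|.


Compute the nearest integer multiple of fs to the signal:
n = round(25132.6 / 2706.4) = 9
f_alias = |25132.6 - 9 * 2706.4|
        = |25132.6 - 24357.6|
        = 775.0 Hz

775.0


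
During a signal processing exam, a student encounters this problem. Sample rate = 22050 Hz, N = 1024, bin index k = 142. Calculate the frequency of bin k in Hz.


Frequency of DFT bin k:
f_k = k * fs / N
    = 142 * 22050 / 1024
    = 3131100 / 1024
    = 3057.715 Hz

3057.715 Hz


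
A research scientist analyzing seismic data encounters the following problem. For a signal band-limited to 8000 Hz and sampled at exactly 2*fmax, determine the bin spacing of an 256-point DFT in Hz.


Step 1 — Nyquist sampling rate:
fs = 2 * fmax = 2 * 8000 = 16000 Hz

Step 2 — DFT bin spacing:
df = fs / N = 16000 / 256 = 62.5 Hz

62.5 Hz


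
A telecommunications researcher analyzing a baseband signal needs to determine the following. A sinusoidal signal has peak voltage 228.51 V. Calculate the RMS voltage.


RMS voltage for a sinusoidal waveform:
V_rms = V_peak / sqrt(2)
      = 228.51 / 1.414214
      = 161.581 V

161.581 V


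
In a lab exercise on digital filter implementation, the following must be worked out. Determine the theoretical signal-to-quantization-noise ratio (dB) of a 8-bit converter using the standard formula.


Theoretical SNR for a full-scale sinusoid:
SNR = 6.02 * N + 1.76
    = 6.02 * 8 + 1.76
    = 48.16 + 1.76
    = 49.92 dB

49.92 dB


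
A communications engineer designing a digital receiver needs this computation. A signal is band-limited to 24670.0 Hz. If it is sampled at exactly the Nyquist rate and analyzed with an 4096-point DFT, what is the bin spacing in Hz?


Step 1 — Nyquist sampling rate:
fs = 2 * fmax = 2 * 24670.0 = 49340.0 Hz

Step 2 — DFT bin spacing:
df = fs / N = 49340.0 / 4096 = 12.0459 Hz

12.0459 Hz


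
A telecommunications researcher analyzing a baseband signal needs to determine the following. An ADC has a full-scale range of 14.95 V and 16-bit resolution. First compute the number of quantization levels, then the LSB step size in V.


Step 1 — number of quantization levels:
L = 2^N = 2^16 = 65536

Step 2 — LSB step size:
delta = Vfs / L
      = 14.95 / 65536
      = 0.00022812 V

Levels = 65536; step size = 0.00022812 V


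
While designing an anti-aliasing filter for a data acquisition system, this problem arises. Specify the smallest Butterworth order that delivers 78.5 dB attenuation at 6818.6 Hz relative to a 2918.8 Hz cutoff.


Butterworth filter order formula:
n = log10(10^(A/10) - 1) / (2 * log10(f_stop/f_pass))
10^(78.5/10) - 1 = 70794577.4384
f_stop/f_pass = 6818.6 / 2918.8 = 2.3361
n = 10.6516 -> ceil = 11

11
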